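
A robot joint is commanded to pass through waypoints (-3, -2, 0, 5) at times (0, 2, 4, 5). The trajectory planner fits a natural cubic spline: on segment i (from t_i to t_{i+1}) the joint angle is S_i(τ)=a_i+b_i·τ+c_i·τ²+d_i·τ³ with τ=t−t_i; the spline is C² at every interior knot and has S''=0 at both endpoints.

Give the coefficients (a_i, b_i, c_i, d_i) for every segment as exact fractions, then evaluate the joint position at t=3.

  seg 0: a=-3 b=8/11 c=0 d=-5/88
  seg 1: a=-2 b=1/22 c=-15/44 d=9/22
  seg 2: a=0 b=79/22 c=93/44 d=-31/44
S(3) = -83/44

Δ: Δ0=1/2, Δ1=1, Δ2=5
row 1: diag=8, rhs=3; c'=1/4, d'=3/8
row 2: denom=6−2·1/4=11/2; d'=(24−2·3/8)/(11/2)=93/22
back: M2=93/22
back: M1=3/8−1/4·93/22=-15/22
M: M0=0, M1=-15/22, M2=93/22, M3=0
seg 0: a=-3, c=M0/2=0, d=(M1−M0)/(6·2)=-5/88, b=Δ0−h0·(2M0+M1)/6=8/11
seg 1: a=-2, c=M1/2=-15/44, d=(M2−M1)/(6·2)=9/22, b=Δ1−h1·(2M1+M2)/6=1/22
seg 2: a=0, c=M2/2=93/44, d=(M3−M2)/(6·1)=-31/44, b=Δ2−h2·(2M2+M3)/6=79/22
t_q=3 → seg 1, τ=1; S=-2+1/22·τ+-15/44·τ²+9/22·τ³=-83/44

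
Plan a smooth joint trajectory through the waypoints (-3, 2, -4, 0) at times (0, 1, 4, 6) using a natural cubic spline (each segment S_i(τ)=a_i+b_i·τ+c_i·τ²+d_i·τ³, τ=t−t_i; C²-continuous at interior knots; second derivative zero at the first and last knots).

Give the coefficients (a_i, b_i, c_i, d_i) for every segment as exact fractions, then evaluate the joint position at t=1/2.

Δ: Δ0=5, Δ1=-2, Δ2=2
row 1: diag=8, rhs=-42; c'=3/8, d'=-21/4
row 2: denom=10−3·3/8=71/8; d'=(24−3·-21/4)/(71/8)=318/71
back: M2=318/71
back: M1=-21/4−3/8·318/71=-492/71
M: M0=0, M1=-492/71, M2=318/71, M3=0
seg 0: a=-3, c=M0/2=0, d=(M1−M0)/(6·1)=-82/71, b=Δ0−h0·(2M0+M1)/6=437/71
seg 1: a=2, c=M1/2=-246/71, d=(M2−M1)/(6·3)=45/71, b=Δ1−h1·(2M1+M2)/6=191/71
seg 2: a=-4, c=M2/2=159/71, d=(M3−M2)/(6·2)=-53/142, b=Δ2−h2·(2M2+M3)/6=-70/71
t_q=1/2 → seg 0, τ=1/2; S=-3+437/71·τ+0·τ²+-82/71·τ³=-19/284

  seg 0: a=-3 b=437/71 c=0 d=-82/71
  seg 1: a=2 b=191/71 c=-246/71 d=45/71
  seg 2: a=-4 b=-70/71 c=159/71 d=-53/142
S(1/2) = -19/284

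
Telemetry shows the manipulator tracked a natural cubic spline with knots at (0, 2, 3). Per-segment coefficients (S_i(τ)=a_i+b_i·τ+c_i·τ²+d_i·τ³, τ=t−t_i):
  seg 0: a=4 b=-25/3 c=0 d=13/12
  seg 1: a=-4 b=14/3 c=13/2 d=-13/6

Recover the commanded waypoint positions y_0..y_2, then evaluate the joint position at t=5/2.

y_0=4 y_1=-4 y_2=5
S(5/2) = -5/16

y_0 = S_0(0) = a_0 = 4
y_1 = S_1(0) = a_1 = -4
y_2 = S_1(1) = 5
t_q=5/2 is in segment 1 (τ=1/2); S_1(τ)=-5/16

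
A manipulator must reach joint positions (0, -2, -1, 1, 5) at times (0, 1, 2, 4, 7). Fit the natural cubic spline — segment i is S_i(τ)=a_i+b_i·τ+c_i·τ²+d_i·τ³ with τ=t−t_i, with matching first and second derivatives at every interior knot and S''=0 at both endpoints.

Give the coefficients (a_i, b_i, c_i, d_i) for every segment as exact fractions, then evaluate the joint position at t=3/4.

Δ: Δ0=-2, Δ1=1, Δ2=1, Δ3=4/3
row 1: diag=4, rhs=18; c'=1/4, d'=9/2
row 2: denom=6−1·1/4=23/4; d'=(0−1·9/2)/(23/4)=-18/23
row 3: denom=10−2·8/23=214/23; d'=(2−2·-18/23)/(214/23)=41/107
back: M3=41/107
back: M2=-18/23−8/23·41/107=-98/107
back: M1=9/2−1/4·-98/107=506/107
M: M0=0, M1=506/107, M2=-98/107, M3=41/107, M4=0
seg 0: a=0, c=M0/2=0, d=(M1−M0)/(6·1)=253/321, b=Δ0−h0·(2M0+M1)/6=-895/321
seg 1: a=-2, c=M1/2=253/107, d=(M2−M1)/(6·1)=-302/321, b=Δ1−h1·(2M1+M2)/6=-136/321
seg 2: a=-1, c=M2/2=-49/107, d=(M3−M2)/(6·2)=139/1284, b=Δ2−h2·(2M2+M3)/6=476/321
seg 3: a=1, c=M3/2=41/214, d=(M4−M3)/(6·3)=-41/1926, b=Δ3−h3·(2M3+M4)/6=305/321
t_q=3/4 → seg 0, τ=3/4; S=0+-895/321·τ+0·τ²+253/321·τ³=-12043/6848

  seg 0: a=0 b=-895/321 c=0 d=253/321
  seg 1: a=-2 b=-136/321 c=253/107 d=-302/321
  seg 2: a=-1 b=476/321 c=-49/107 d=139/1284
  seg 3: a=1 b=305/321 c=41/214 d=-41/1926
S(3/4) = -12043/6848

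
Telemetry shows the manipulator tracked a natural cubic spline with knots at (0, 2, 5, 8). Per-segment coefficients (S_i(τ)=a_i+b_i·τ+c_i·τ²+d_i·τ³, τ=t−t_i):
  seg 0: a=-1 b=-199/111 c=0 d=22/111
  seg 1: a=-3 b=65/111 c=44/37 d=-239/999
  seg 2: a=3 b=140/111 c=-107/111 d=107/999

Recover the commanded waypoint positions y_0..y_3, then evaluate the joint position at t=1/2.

y_0 = S_0(0) = a_0 = -1
y_1 = S_1(0) = a_1 = -3
y_2 = S_2(0) = a_2 = 3
y_3 = S_2(3) = 1
t_q=1/2 is in segment 0 (τ=1/2); S_0(τ)=-277/148

y_0=-1 y_1=-3 y_2=3 y_3=1
S(1/2) = -277/148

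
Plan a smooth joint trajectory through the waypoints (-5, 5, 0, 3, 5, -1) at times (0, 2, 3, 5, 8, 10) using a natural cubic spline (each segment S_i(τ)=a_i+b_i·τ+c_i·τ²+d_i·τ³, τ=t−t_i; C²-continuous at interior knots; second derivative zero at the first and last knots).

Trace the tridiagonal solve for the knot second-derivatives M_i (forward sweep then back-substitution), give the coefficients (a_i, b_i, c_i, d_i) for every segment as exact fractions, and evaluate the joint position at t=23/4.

  seg 0: a=-5 b=4108/465 c=0 d=-1783/1860
  seg 1: a=5 b=-1241/465 c=-1783/310 d=3181/930
  seg 2: a=0 b=-3637/930 c=699/155 d=-839/930
  seg 3: a=3 b=3071/930 c=-28/31 d=23/2790
  seg 4: a=5 b=-881/465 c=-257/310 d=257/1860
S(23/4) = 19729/3968

Δ: Δ0=5, Δ1=-5, Δ2=3/2, Δ3=2/3, Δ4=-3
row 1: diag=6, rhs=-60; c'=1/6, d'=-10
row 2: denom=6−1·1/6=35/6; d'=(39−1·-10)/(35/6)=42/5
row 3: denom=10−2·12/35=326/35; d'=(-5−2·42/5)/(326/35)=-763/326
row 4: denom=10−3·105/326=2945/326; d'=(-22−3·-763/326)/(2945/326)=-257/155
back: M4=-257/155
back: M3=-763/326−105/326·-257/155=-56/31
back: M2=42/5−12/35·-56/31=1398/155
back: M1=-10−1/6·1398/155=-1783/155
M: M0=0, M1=-1783/155, M2=1398/155, M3=-56/31, M4=-257/155, M5=0
seg 0: a=-5, c=M0/2=0, d=(M1−M0)/(6·2)=-1783/1860, b=Δ0−h0·(2M0+M1)/6=4108/465
seg 1: a=5, c=M1/2=-1783/310, d=(M2−M1)/(6·1)=3181/930, b=Δ1−h1·(2M1+M2)/6=-1241/465
seg 2: a=0, c=M2/2=699/155, d=(M3−M2)/(6·2)=-839/930, b=Δ2−h2·(2M2+M3)/6=-3637/930
seg 3: a=3, c=M3/2=-28/31, d=(M4−M3)/(6·3)=23/2790, b=Δ3−h3·(2M3+M4)/6=3071/930
seg 4: a=5, c=M4/2=-257/310, d=(M5−M4)/(6·2)=257/1860, b=Δ4−h4·(2M4+M5)/6=-881/465
t_q=23/4 → seg 3, τ=3/4; S=3+3071/930·τ+-28/31·τ²+23/2790·τ³=19729/3968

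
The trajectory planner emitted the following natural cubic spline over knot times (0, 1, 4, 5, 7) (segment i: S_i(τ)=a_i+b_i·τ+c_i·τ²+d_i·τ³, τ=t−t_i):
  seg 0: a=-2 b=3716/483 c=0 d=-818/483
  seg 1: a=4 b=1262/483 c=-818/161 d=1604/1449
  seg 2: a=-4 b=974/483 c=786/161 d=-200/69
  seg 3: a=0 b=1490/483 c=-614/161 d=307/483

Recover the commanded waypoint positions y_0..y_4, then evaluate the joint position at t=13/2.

y_0 = S_0(0) = a_0 = -2
y_1 = S_1(0) = a_1 = 4
y_2 = S_2(0) = a_2 = -4
y_3 = S_3(0) = a_3 = 0
y_4 = S_3(2) = -4
t_q=13/2 is in segment 3 (τ=3/2); S_3(τ)=-2329/1288

y_0=-2 y_1=4 y_2=-4 y_3=0 y_4=-4
S(13/2) = -2329/1288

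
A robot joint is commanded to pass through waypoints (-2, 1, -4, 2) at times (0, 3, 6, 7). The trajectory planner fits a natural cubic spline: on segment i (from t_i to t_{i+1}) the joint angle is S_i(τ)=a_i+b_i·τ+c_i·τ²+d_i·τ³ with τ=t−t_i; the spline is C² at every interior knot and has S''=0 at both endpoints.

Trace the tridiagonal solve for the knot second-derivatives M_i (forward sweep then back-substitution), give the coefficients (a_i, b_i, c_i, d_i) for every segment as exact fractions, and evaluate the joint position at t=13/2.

  seg 0: a=-2 b=220/87 c=0 d=-133/783
  seg 1: a=1 b=-179/87 c=-133/87 d=433/783
  seg 2: a=-4 b=322/87 c=100/29 d=-100/87
S(13/2) = -83/58

Δ: Δ0=1, Δ1=-5/3, Δ2=6
row 1: diag=12, rhs=-16; c'=1/4, d'=-4/3
row 2: denom=8−3·1/4=29/4; d'=(46−3·-4/3)/(29/4)=200/29
back: M2=200/29
back: M1=-4/3−1/4·200/29=-266/87
M: M0=0, M1=-266/87, M2=200/29, M3=0
seg 0: a=-2, c=M0/2=0, d=(M1−M0)/(6·3)=-133/783, b=Δ0−h0·(2M0+M1)/6=220/87
seg 1: a=1, c=M1/2=-133/87, d=(M2−M1)/(6·3)=433/783, b=Δ1−h1·(2M1+M2)/6=-179/87
seg 2: a=-4, c=M2/2=100/29, d=(M3−M2)/(6·1)=-100/87, b=Δ2−h2·(2M2+M3)/6=322/87
t_q=13/2 → seg 2, τ=1/2; S=-4+322/87·τ+100/29·τ²+-100/87·τ³=-83/58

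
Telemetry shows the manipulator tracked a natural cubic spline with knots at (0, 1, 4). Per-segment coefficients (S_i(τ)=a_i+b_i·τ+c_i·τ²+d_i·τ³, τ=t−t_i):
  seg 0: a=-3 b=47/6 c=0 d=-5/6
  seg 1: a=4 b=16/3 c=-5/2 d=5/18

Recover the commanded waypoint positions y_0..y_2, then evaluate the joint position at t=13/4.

y_0=-3 y_1=4 y_2=5
S(13/4) = 833/128

y_0 = S_0(0) = a_0 = -3
y_1 = S_1(0) = a_1 = 4
y_2 = S_1(3) = 5
t_q=13/4 is in segment 1 (τ=9/4); S_1(τ)=833/128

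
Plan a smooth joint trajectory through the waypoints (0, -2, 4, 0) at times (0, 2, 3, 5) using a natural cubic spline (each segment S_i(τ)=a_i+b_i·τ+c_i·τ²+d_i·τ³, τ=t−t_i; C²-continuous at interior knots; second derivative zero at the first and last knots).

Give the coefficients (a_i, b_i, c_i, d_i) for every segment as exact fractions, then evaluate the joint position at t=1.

Δ: Δ0=-1, Δ1=6, Δ2=-2
row 1: diag=6, rhs=42; c'=1/6, d'=7
row 2: denom=6−1·1/6=35/6; d'=(-48−1·7)/(35/6)=-66/7
back: M2=-66/7
back: M1=7−1/6·-66/7=60/7
M: M0=0, M1=60/7, M2=-66/7, M3=0
seg 0: a=0, c=M0/2=0, d=(M1−M0)/(6·2)=5/7, b=Δ0−h0·(2M0+M1)/6=-27/7
seg 1: a=-2, c=M1/2=30/7, d=(M2−M1)/(6·1)=-3, b=Δ1−h1·(2M1+M2)/6=33/7
seg 2: a=4, c=M2/2=-33/7, d=(M3−M2)/(6·2)=11/14, b=Δ2−h2·(2M2+M3)/6=30/7
t_q=1 → seg 0, τ=1; S=0+-27/7·τ+0·τ²+5/7·τ³=-22/7

  seg 0: a=0 b=-27/7 c=0 d=5/7
  seg 1: a=-2 b=33/7 c=30/7 d=-3
  seg 2: a=4 b=30/7 c=-33/7 d=11/14
S(1) = -22/7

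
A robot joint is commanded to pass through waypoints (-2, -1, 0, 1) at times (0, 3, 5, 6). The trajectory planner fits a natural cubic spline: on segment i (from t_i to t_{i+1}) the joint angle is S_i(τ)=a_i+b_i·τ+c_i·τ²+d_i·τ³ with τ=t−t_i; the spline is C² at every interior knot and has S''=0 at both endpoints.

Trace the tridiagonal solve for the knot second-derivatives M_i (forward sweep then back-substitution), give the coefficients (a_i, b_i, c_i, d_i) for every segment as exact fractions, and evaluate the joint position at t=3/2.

Δ: Δ0=1/3, Δ1=1/2, Δ2=1
row 1: diag=10, rhs=1; c'=1/5, d'=1/10
row 2: denom=6−2·1/5=28/5; d'=(3−2·1/10)/(28/5)=1/2
back: M2=1/2
back: M1=1/10−1/5·1/2=0
M: M0=0, M1=0, M2=1/2, M3=0
seg 0: a=-2, c=M0/2=0, d=(M1−M0)/(6·3)=0, b=Δ0−h0·(2M0+M1)/6=1/3
seg 1: a=-1, c=M1/2=0, d=(M2−M1)/(6·2)=1/24, b=Δ1−h1·(2M1+M2)/6=1/3
seg 2: a=0, c=M2/2=1/4, d=(M3−M2)/(6·1)=-1/12, b=Δ2−h2·(2M2+M3)/6=5/6
t_q=3/2 → seg 0, τ=3/2; S=-2+1/3·τ+0·τ²+0·τ³=-3/2

  seg 0: a=-2 b=1/3 c=0 d=0
  seg 1: a=-1 b=1/3 c=0 d=1/24
  seg 2: a=0 b=5/6 c=1/4 d=-1/12
S(3/2) = -3/2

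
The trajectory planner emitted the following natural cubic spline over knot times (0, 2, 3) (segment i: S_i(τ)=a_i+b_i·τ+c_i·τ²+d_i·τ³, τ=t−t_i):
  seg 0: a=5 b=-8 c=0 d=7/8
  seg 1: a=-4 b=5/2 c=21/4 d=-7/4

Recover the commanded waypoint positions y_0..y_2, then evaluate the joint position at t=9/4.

y_0=5 y_1=-4 y_2=2
S(9/4) = -787/256

y_0 = S_0(0) = a_0 = 5
y_1 = S_1(0) = a_1 = -4
y_2 = S_1(1) = 2
t_q=9/4 is in segment 1 (τ=1/4); S_1(τ)=-787/256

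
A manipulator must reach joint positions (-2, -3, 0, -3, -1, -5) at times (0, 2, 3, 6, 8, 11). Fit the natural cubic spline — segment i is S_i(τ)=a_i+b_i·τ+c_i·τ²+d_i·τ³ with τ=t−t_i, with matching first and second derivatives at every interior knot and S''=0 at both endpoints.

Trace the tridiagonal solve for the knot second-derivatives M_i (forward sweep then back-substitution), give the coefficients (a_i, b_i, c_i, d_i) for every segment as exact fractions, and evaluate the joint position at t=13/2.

Δ: Δ0=-1/2, Δ1=3, Δ2=-1, Δ3=1, Δ4=-4/3
row 1: diag=6, rhs=21; c'=1/6, d'=7/2
row 2: denom=8−1·1/6=47/6; d'=(-24−1·7/2)/(47/6)=-165/47
row 3: denom=10−3·18/47=416/47; d'=(12−3·-165/47)/(416/47)=1059/416
row 4: denom=10−2·47/208=993/104; d'=(-14−2·1059/416)/(993/104)=-3971/1986
back: M4=-3971/1986
back: M3=1059/416−47/208·-3971/1986=5953/1986
back: M2=-165/47−18/47·5953/1986=-1542/331
back: M1=7/2−1/6·-1542/331=2831/662
M: M0=0, M1=2831/662, M2=-1542/331, M3=5953/1986, M4=-3971/1986, M5=0
seg 0: a=-2, c=M0/2=0, d=(M1−M0)/(6·2)=2831/7944, b=Δ0−h0·(2M0+M1)/6=-1912/993
seg 1: a=-3, c=M1/2=2831/1324, d=(M2−M1)/(6·1)=-5915/3972, b=Δ1−h1·(2M1+M2)/6=4669/1986
seg 2: a=0, c=M2/2=-771/331, d=(M3−M2)/(6·3)=15205/35748, b=Δ2−h2·(2M2+M3)/6=8579/3972
seg 3: a=-3, c=M3/2=5953/3972, d=(M4−M3)/(6·2)=-827/1986, b=Δ3−h3·(2M3+M4)/6=-659/1986
seg 4: a=-1, c=M4/2=-3971/3972, d=(M5−M4)/(6·3)=3971/35748, b=Δ4−h4·(2M4+M5)/6=441/662
t_q=13/2 → seg 3, τ=1/2; S=-3+-659/1986·τ+5953/3972·τ²+-827/1986·τ³=-7529/2648

  seg 0: a=-2 b=-1912/993 c=0 d=2831/7944
  seg 1: a=-3 b=4669/1986 c=2831/1324 d=-5915/3972
  seg 2: a=0 b=8579/3972 c=-771/331 d=15205/35748
  seg 3: a=-3 b=-659/1986 c=5953/3972 d=-827/1986
  seg 4: a=-1 b=441/662 c=-3971/3972 d=3971/35748
S(13/2) = -7529/2648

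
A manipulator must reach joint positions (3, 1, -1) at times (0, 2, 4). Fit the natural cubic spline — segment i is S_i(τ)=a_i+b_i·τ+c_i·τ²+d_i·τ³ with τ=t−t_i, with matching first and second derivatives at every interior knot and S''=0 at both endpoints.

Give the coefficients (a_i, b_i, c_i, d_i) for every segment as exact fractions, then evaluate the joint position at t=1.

Δ: Δ0=-1, Δ1=-1
row 1: diag=8, rhs=0; c'=1/4, d'=0
back: M1=0
M: M0=0, M1=0, M2=0
seg 0: a=3, c=M0/2=0, d=(M1−M0)/(6·2)=0, b=Δ0−h0·(2M0+M1)/6=-1
seg 1: a=1, c=M1/2=0, d=(M2−M1)/(6·2)=0, b=Δ1−h1·(2M1+M2)/6=-1
t_q=1 → seg 0, τ=1; S=3+-1·τ+0·τ²+0·τ³=2

  seg 0: a=3 b=-1 c=0 d=0
  seg 1: a=1 b=-1 c=0 d=0
S(1) = 2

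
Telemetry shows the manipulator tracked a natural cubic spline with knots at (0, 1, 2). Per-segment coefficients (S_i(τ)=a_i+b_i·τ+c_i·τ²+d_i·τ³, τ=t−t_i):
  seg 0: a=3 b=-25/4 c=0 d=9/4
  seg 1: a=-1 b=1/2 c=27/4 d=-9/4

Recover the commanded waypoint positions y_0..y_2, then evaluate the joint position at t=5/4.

y_0=3 y_1=-1 y_2=4
S(5/4) = -125/256

y_0 = S_0(0) = a_0 = 3
y_1 = S_1(0) = a_1 = -1
y_2 = S_1(1) = 4
t_q=5/4 is in segment 1 (τ=1/4); S_1(τ)=-125/256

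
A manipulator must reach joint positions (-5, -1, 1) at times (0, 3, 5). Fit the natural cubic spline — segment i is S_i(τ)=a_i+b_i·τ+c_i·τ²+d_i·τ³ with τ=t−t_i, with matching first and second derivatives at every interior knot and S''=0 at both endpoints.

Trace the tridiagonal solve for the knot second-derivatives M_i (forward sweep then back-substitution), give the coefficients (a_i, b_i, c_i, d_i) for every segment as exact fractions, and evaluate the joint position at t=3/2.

Δ: Δ0=4/3, Δ1=1
row 1: diag=10, rhs=-2; c'=1/5, d'=-1/5
back: M1=-1/5
M: M0=0, M1=-1/5, M2=0
seg 0: a=-5, c=M0/2=0, d=(M1−M0)/(6·3)=-1/90, b=Δ0−h0·(2M0+M1)/6=43/30
seg 1: a=-1, c=M1/2=-1/10, d=(M2−M1)/(6·2)=1/60, b=Δ1−h1·(2M1+M2)/6=17/15
t_q=3/2 → seg 0, τ=3/2; S=-5+43/30·τ+0·τ²+-1/90·τ³=-231/80

  seg 0: a=-5 b=43/30 c=0 d=-1/90
  seg 1: a=-1 b=17/15 c=-1/10 d=1/60
S(3/2) = -231/80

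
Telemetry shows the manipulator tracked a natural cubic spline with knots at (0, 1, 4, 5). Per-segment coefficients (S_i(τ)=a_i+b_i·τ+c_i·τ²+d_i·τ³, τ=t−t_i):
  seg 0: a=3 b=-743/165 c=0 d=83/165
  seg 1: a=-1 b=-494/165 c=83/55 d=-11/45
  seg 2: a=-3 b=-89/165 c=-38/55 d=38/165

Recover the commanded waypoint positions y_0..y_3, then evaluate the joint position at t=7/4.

y_0=3 y_1=-1 y_2=-3 y_3=-4
S(7/4) = -8799/3520

y_0 = S_0(0) = a_0 = 3
y_1 = S_1(0) = a_1 = -1
y_2 = S_2(0) = a_2 = -3
y_3 = S_2(1) = -4
t_q=7/4 is in segment 1 (τ=3/4); S_1(τ)=-8799/3520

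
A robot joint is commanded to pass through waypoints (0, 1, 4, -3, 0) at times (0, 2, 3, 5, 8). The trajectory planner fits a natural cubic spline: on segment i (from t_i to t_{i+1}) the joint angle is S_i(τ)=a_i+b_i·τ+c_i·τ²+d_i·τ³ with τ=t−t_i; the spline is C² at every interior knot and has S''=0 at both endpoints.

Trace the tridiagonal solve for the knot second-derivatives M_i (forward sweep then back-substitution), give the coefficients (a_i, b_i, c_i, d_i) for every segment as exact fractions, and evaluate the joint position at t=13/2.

  seg 0: a=0 b=-265/326 c=0 d=107/326
  seg 1: a=1 b=1019/326 c=321/163 d=-683/326
  seg 2: a=4 b=127/163 c=-1407/326 d=1419/1304
  seg 3: a=-3 b=-1117/326 c=1443/652 d=-481/1956
S(13/2) = -20811/5216

Δ: Δ0=1/2, Δ1=3, Δ2=-7/2, Δ3=1
row 1: diag=6, rhs=15; c'=1/6, d'=5/2
row 2: denom=6−1·1/6=35/6; d'=(-39−1·5/2)/(35/6)=-249/35
row 3: denom=10−2·12/35=326/35; d'=(27−2·-249/35)/(326/35)=1443/326
back: M3=1443/326
back: M2=-249/35−12/35·1443/326=-1407/163
back: M1=5/2−1/6·-1407/163=642/163
M: M0=0, M1=642/163, M2=-1407/163, M3=1443/326, M4=0
seg 0: a=0, c=M0/2=0, d=(M1−M0)/(6·2)=107/326, b=Δ0−h0·(2M0+M1)/6=-265/326
seg 1: a=1, c=M1/2=321/163, d=(M2−M1)/(6·1)=-683/326, b=Δ1−h1·(2M1+M2)/6=1019/326
seg 2: a=4, c=M2/2=-1407/326, d=(M3−M2)/(6·2)=1419/1304, b=Δ2−h2·(2M2+M3)/6=127/163
seg 3: a=-3, c=M3/2=1443/652, d=(M4−M3)/(6·3)=-481/1956, b=Δ3−h3·(2M3+M4)/6=-1117/326
t_q=13/2 → seg 3, τ=3/2; S=-3+-1117/326·τ+1443/652·τ²+-481/1956·τ³=-20811/5216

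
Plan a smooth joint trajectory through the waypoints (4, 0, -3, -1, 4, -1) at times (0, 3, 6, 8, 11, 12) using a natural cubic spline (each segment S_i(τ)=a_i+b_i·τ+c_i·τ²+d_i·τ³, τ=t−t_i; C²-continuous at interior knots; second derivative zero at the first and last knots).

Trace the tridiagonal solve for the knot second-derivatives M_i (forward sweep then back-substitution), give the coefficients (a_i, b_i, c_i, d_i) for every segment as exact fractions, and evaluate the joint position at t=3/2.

Δ: Δ0=-4/3, Δ1=-1, Δ2=1, Δ3=5/3, Δ4=-5
row 1: diag=12, rhs=2; c'=1/4, d'=1/6
row 2: denom=10−3·1/4=37/4; d'=(12−3·1/6)/(37/4)=46/37
row 3: denom=10−2·8/37=354/37; d'=(4−2·46/37)/(354/37)=28/177
row 4: denom=8−3·37/118=833/118; d'=(-40−3·28/177)/(833/118)=-4776/833
back: M4=-4776/833
back: M3=28/177−37/118·-4776/833=4888/2499
back: M2=46/37−8/37·4888/2499=2050/2499
back: M1=1/6−1/4·2050/2499=-32/833
M: M0=0, M1=-32/833, M2=2050/2499, M3=4888/2499, M4=-4776/833, M5=0
seg 0: a=4, c=M0/2=0, d=(M1−M0)/(6·3)=-16/7497, b=Δ0−h0·(2M0+M1)/6=-3284/2499
seg 1: a=0, c=M1/2=-16/833, d=(M2−M1)/(6·3)=1073/22491, b=Δ1−h1·(2M1+M2)/6=-3428/2499
seg 2: a=-3, c=M2/2=1025/2499, d=(M3−M2)/(6·2)=473/4998, b=Δ2−h2·(2M2+M3)/6=-71/357
seg 3: a=-1, c=M3/2=2444/2499, d=(M4−M3)/(6·3)=-9608/22491, b=Δ3−h3·(2M3+M4)/6=2147/833
seg 4: a=4, c=M4/2=-2388/833, d=(M5−M4)/(6·1)=796/833, b=Δ4−h4·(2M4+M5)/6=-2573/833
t_q=3/2 → seg 0, τ=3/2; S=4+-3284/2499·τ+0·τ²+-16/7497·τ³=1684/833

  seg 0: a=4 b=-3284/2499 c=0 d=-16/7497
  seg 1: a=0 b=-3428/2499 c=-16/833 d=1073/22491
  seg 2: a=-3 b=-71/357 c=1025/2499 d=473/4998
  seg 3: a=-1 b=2147/833 c=2444/2499 d=-9608/22491
  seg 4: a=4 b=-2573/833 c=-2388/833 d=796/833
S(3/2) = 1684/833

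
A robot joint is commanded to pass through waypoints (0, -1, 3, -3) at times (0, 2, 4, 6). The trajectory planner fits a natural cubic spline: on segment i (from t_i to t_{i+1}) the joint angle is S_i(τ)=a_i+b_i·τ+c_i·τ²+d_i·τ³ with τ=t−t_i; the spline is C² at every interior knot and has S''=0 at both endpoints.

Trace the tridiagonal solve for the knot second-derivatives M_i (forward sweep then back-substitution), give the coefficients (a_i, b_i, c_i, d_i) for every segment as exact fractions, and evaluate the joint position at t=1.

Δ: Δ0=-1/2, Δ1=2, Δ2=-3
row 1: diag=8, rhs=15; c'=1/4, d'=15/8
row 2: denom=8−2·1/4=15/2; d'=(-30−2·15/8)/(15/2)=-9/2
back: M2=-9/2
back: M1=15/8−1/4·-9/2=3
M: M0=0, M1=3, M2=-9/2, M3=0
seg 0: a=0, c=M0/2=0, d=(M1−M0)/(6·2)=1/4, b=Δ0−h0·(2M0+M1)/6=-3/2
seg 1: a=-1, c=M1/2=3/2, d=(M2−M1)/(6·2)=-5/8, b=Δ1−h1·(2M1+M2)/6=3/2
seg 2: a=3, c=M2/2=-9/4, d=(M3−M2)/(6·2)=3/8, b=Δ2−h2·(2M2+M3)/6=0
t_q=1 → seg 0, τ=1; S=0+-3/2·τ+0·τ²+1/4·τ³=-5/4

  seg 0: a=0 b=-3/2 c=0 d=1/4
  seg 1: a=-1 b=3/2 c=3/2 d=-5/8
  seg 2: a=3 b=0 c=-9/4 d=3/8
S(1) = -5/4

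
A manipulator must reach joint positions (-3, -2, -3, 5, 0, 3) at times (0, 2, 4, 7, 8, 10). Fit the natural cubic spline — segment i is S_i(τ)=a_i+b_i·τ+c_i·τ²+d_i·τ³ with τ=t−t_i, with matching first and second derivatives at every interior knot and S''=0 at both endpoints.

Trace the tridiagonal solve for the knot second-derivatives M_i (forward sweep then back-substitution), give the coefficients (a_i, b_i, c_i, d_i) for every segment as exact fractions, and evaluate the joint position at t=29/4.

Δ: Δ0=1/2, Δ1=-1/2, Δ2=8/3, Δ3=-5, Δ4=3/2
row 1: diag=8, rhs=-6; c'=1/4, d'=-3/4
row 2: denom=10−2·1/4=19/2; d'=(19−2·-3/4)/(19/2)=41/19
row 3: denom=8−3·6/19=134/19; d'=(-46−3·41/19)/(134/19)=-997/134
row 4: denom=6−1·19/134=785/134; d'=(39−1·-997/134)/(785/134)=6223/785
back: M4=6223/785
back: M3=-997/134−19/134·6223/785=-6723/785
back: M2=41/19−6/19·-6723/785=3817/785
back: M1=-3/4−1/4·3817/785=-1543/785
M: M0=0, M1=-1543/785, M2=3817/785, M3=-6723/785, M4=6223/785, M5=0
seg 0: a=-3, c=M0/2=0, d=(M1−M0)/(6·2)=-1543/9420, b=Δ0−h0·(2M0+M1)/6=5441/4710
seg 1: a=-2, c=M1/2=-1543/1570, d=(M2−M1)/(6·2)=268/471, b=Δ1−h1·(2M1+M2)/6=-3817/4710
seg 2: a=-3, c=M2/2=3817/1570, d=(M3−M2)/(6·3)=-1054/1413, b=Δ2−h2·(2M2+M3)/6=9827/4710
seg 3: a=5, c=M3/2=-6723/1570, d=(M4−M3)/(6·1)=6473/2355, b=Δ3−h3·(2M3+M4)/6=-16327/4710
seg 4: a=0, c=M4/2=6223/1570, d=(M5−M4)/(6·2)=-6223/9420, b=Δ4−h4·(2M4+M5)/6=-17827/4710
t_q=29/4 → seg 3, τ=1/4; S=5+-16327/4710·τ+-6723/1570·τ²+6473/2355·τ³=196373/50240

  seg 0: a=-3 b=5441/4710 c=0 d=-1543/9420
  seg 1: a=-2 b=-3817/4710 c=-1543/1570 d=268/471
  seg 2: a=-3 b=9827/4710 c=3817/1570 d=-1054/1413
  seg 3: a=5 b=-16327/4710 c=-6723/1570 d=6473/2355
  seg 4: a=0 b=-17827/4710 c=6223/1570 d=-6223/9420
S(29/4) = 196373/50240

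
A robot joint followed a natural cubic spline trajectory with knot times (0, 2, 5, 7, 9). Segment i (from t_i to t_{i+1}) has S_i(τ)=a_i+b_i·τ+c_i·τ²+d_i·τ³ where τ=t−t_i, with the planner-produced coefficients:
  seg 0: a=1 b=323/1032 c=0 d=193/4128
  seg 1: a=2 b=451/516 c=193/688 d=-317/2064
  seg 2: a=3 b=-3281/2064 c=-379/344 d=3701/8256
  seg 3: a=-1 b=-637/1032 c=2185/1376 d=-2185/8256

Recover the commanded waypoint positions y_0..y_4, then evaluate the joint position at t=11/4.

y_0=1 y_1=2 y_2=3 y_3=-1 y_4=2
S(11/4) = 121023/44032

y_0 = S_0(0) = a_0 = 1
y_1 = S_1(0) = a_1 = 2
y_2 = S_2(0) = a_2 = 3
y_3 = S_3(0) = a_3 = -1
y_4 = S_3(2) = 2
t_q=11/4 is in segment 1 (τ=3/4); S_1(τ)=121023/44032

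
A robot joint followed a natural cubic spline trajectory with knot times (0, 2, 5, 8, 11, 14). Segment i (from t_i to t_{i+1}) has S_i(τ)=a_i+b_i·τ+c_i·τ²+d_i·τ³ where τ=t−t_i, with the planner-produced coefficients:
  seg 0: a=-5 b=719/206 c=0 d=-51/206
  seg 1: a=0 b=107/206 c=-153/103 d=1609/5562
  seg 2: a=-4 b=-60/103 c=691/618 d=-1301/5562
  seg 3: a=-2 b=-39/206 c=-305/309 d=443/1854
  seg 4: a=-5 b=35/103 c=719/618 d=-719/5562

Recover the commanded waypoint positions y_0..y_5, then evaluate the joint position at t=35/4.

y_0=-5 y_1=0 y_2=-4 y_3=-2 y_4=-5 y_5=3
S(35/4) = -34231/13184

y_0 = S_0(0) = a_0 = -5
y_1 = S_1(0) = a_1 = 0
y_2 = S_2(0) = a_2 = -4
y_3 = S_3(0) = a_3 = -2
y_4 = S_4(0) = a_4 = -5
y_5 = S_4(3) = 3
t_q=35/4 is in segment 3 (τ=3/4); S_3(τ)=-34231/13184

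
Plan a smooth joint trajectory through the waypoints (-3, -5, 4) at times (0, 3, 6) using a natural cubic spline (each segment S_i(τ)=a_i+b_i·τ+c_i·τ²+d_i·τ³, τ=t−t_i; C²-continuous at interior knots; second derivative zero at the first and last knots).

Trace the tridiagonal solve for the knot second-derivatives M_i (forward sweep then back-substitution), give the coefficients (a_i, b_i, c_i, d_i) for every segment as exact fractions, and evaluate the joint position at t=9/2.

  seg 0: a=-3 b=-19/12 c=0 d=11/108
  seg 1: a=-5 b=7/6 c=11/12 d=-11/108
S(9/2) = -49/32

Δ: Δ0=-2/3, Δ1=3
row 1: diag=12, rhs=22; c'=1/4, d'=11/6
back: M1=11/6
M: M0=0, M1=11/6, M2=0
seg 0: a=-3, c=M0/2=0, d=(M1−M0)/(6·3)=11/108, b=Δ0−h0·(2M0+M1)/6=-19/12
seg 1: a=-5, c=M1/2=11/12, d=(M2−M1)/(6·3)=-11/108, b=Δ1−h1·(2M1+M2)/6=7/6
t_q=9/2 → seg 1, τ=3/2; S=-5+7/6·τ+11/12·τ²+-11/108·τ³=-49/32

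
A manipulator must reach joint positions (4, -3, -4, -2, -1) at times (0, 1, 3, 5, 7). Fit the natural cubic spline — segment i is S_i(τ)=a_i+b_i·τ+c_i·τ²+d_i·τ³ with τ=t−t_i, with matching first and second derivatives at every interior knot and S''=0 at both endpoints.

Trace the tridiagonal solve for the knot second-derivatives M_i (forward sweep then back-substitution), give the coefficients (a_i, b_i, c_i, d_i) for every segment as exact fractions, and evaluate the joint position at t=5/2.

Δ: Δ0=-7, Δ1=-1/2, Δ2=1, Δ3=1/2
row 1: diag=6, rhs=39; c'=1/3, d'=13/2
row 2: denom=8−2·1/3=22/3; d'=(9−2·13/2)/(22/3)=-6/11
row 3: denom=8−2·3/11=82/11; d'=(-3−2·-6/11)/(82/11)=-21/82
back: M3=-21/82
back: M2=-6/11−3/11·-21/82=-39/82
back: M1=13/2−1/3·-39/82=273/41
M: M0=0, M1=273/41, M2=-39/82, M3=-21/82, M4=0
seg 0: a=4, c=M0/2=0, d=(M1−M0)/(6·1)=91/82, b=Δ0−h0·(2M0+M1)/6=-665/82
seg 1: a=-3, c=M1/2=273/82, d=(M2−M1)/(6·2)=-195/328, b=Δ1−h1·(2M1+M2)/6=-196/41
seg 2: a=-4, c=M2/2=-39/164, d=(M3−M2)/(6·2)=3/164, b=Δ2−h2·(2M2+M3)/6=115/82
seg 3: a=-2, c=M3/2=-21/164, d=(M4−M3)/(6·2)=7/328, b=Δ3−h3·(2M3+M4)/6=55/82
t_q=5/2 → seg 1, τ=3/2; S=-3+-196/41·τ+273/82·τ²+-195/328·τ³=-12297/2624

  seg 0: a=4 b=-665/82 c=0 d=91/82
  seg 1: a=-3 b=-196/41 c=273/82 d=-195/328
  seg 2: a=-4 b=115/82 c=-39/164 d=3/164
  seg 3: a=-2 b=55/82 c=-21/164 d=7/328
S(5/2) = -12297/2624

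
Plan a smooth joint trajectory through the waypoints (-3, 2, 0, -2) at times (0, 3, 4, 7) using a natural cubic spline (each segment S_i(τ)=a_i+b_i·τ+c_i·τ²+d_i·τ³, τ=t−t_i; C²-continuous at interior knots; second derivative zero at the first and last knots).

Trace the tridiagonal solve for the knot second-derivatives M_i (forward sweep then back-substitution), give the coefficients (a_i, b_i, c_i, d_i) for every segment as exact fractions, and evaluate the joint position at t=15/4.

Δ: Δ0=5/3, Δ1=-2, Δ2=-2/3
row 1: diag=8, rhs=-22; c'=1/8, d'=-11/4
row 2: denom=8−1·1/8=63/8; d'=(8−1·-11/4)/(63/8)=86/63
back: M2=86/63
back: M1=-11/4−1/8·86/63=-184/63
M: M0=0, M1=-184/63, M2=86/63, M3=0
seg 0: a=-3, c=M0/2=0, d=(M1−M0)/(6·3)=-92/567, b=Δ0−h0·(2M0+M1)/6=197/63
seg 1: a=2, c=M1/2=-92/63, d=(M2−M1)/(6·1)=5/7, b=Δ1−h1·(2M1+M2)/6=-79/63
seg 2: a=0, c=M2/2=43/63, d=(M3−M2)/(6·3)=-43/567, b=Δ2−h2·(2M2+M3)/6=-128/63
t_q=15/4 → seg 1, τ=3/4; S=2+-79/63·τ+-92/63·τ²+5/7·τ³=725/1344

  seg 0: a=-3 b=197/63 c=0 d=-92/567
  seg 1: a=2 b=-79/63 c=-92/63 d=5/7
  seg 2: a=0 b=-128/63 c=43/63 d=-43/567
S(15/4) = 725/1344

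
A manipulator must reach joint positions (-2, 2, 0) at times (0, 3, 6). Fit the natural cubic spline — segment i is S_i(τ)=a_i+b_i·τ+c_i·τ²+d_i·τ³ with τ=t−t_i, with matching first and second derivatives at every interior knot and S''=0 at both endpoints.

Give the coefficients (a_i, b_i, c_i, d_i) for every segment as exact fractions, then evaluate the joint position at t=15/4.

Δ: Δ0=4/3, Δ1=-2/3
row 1: diag=12, rhs=-12; c'=1/4, d'=-1
back: M1=-1
M: M0=0, M1=-1, M2=0
seg 0: a=-2, c=M0/2=0, d=(M1−M0)/(6·3)=-1/18, b=Δ0−h0·(2M0+M1)/6=11/6
seg 1: a=2, c=M1/2=-1/2, d=(M2−M1)/(6·3)=1/18, b=Δ1−h1·(2M1+M2)/6=1/3
t_q=15/4 → seg 1, τ=3/4; S=2+1/3·τ+-1/2·τ²+1/18·τ³=255/128

  seg 0: a=-2 b=11/6 c=0 d=-1/18
  seg 1: a=2 b=1/3 c=-1/2 d=1/18
S(15/4) = 255/128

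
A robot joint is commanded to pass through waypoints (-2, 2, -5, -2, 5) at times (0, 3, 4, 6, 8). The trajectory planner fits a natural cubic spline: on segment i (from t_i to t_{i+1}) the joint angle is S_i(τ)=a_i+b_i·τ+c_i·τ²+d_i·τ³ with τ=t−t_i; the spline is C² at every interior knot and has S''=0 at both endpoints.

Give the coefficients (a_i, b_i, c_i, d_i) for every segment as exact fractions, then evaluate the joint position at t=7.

  seg 0: a=-2 b=1313/258 c=0 d=-323/774
  seg 1: a=2 b=-797/129 c=-323/86 d=757/258
  seg 2: a=-5 b=-1261/258 c=217/43 d=-239/258
  seg 3: a=-2 b=1079/258 c=-22/43 d=11/129
S(7) = 151/86

Δ: Δ0=4/3, Δ1=-7, Δ2=3/2, Δ3=7/2
row 1: diag=8, rhs=-50; c'=1/8, d'=-25/4
row 2: denom=6−1·1/8=47/8; d'=(51−1·-25/4)/(47/8)=458/47
row 3: denom=8−2·16/47=344/47; d'=(12−2·458/47)/(344/47)=-44/43
back: M3=-44/43
back: M2=458/47−16/47·-44/43=434/43
back: M1=-25/4−1/8·434/43=-323/43
M: M0=0, M1=-323/43, M2=434/43, M3=-44/43, M4=0
seg 0: a=-2, c=M0/2=0, d=(M1−M0)/(6·3)=-323/774, b=Δ0−h0·(2M0+M1)/6=1313/258
seg 1: a=2, c=M1/2=-323/86, d=(M2−M1)/(6·1)=757/258, b=Δ1−h1·(2M1+M2)/6=-797/129
seg 2: a=-5, c=M2/2=217/43, d=(M3−M2)/(6·2)=-239/258, b=Δ2−h2·(2M2+M3)/6=-1261/258
seg 3: a=-2, c=M3/2=-22/43, d=(M4−M3)/(6·2)=11/129, b=Δ3−h3·(2M3+M4)/6=1079/258
t_q=7 → seg 3, τ=1; S=-2+1079/258·τ+-22/43·τ²+11/129·τ³=151/86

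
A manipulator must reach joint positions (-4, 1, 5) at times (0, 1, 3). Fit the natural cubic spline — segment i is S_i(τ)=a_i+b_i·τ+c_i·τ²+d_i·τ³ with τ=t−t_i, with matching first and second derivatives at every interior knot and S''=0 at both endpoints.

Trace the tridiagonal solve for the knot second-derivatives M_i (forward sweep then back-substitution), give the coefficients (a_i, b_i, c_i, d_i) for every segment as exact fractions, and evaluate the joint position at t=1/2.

Δ: Δ0=5, Δ1=2
row 1: diag=6, rhs=-18; c'=1/3, d'=-3
back: M1=-3
M: M0=0, M1=-3, M2=0
seg 0: a=-4, c=M0/2=0, d=(M1−M0)/(6·1)=-1/2, b=Δ0−h0·(2M0+M1)/6=11/2
seg 1: a=1, c=M1/2=-3/2, d=(M2−M1)/(6·2)=1/4, b=Δ1−h1·(2M1+M2)/6=4
t_q=1/2 → seg 0, τ=1/2; S=-4+11/2·τ+0·τ²+-1/2·τ³=-21/16

  seg 0: a=-4 b=11/2 c=0 d=-1/2
  seg 1: a=1 b=4 c=-3/2 d=1/4
S(1/2) = -21/16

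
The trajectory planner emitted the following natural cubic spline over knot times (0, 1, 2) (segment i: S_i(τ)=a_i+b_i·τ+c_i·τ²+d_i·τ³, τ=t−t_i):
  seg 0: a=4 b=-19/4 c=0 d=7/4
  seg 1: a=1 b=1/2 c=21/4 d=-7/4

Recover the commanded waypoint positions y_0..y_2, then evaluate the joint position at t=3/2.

y_0 = S_0(0) = a_0 = 4
y_1 = S_1(0) = a_1 = 1
y_2 = S_1(1) = 5
t_q=3/2 is in segment 1 (τ=1/2); S_1(τ)=75/32

y_0=4 y_1=1 y_2=5
S(3/2) = 75/32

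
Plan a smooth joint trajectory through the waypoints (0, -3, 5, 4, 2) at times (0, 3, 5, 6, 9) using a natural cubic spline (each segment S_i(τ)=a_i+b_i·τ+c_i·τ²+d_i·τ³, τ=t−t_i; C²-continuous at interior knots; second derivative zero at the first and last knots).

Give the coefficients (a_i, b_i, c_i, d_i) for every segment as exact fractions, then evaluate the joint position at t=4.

Δ: Δ0=-1, Δ1=4, Δ2=-1, Δ3=-2/3
row 1: diag=10, rhs=30; c'=1/5, d'=3
row 2: denom=6−2·1/5=28/5; d'=(-30−2·3)/(28/5)=-45/7
row 3: denom=8−1·5/28=219/28; d'=(2−1·-45/7)/(219/28)=236/219
back: M3=236/219
back: M2=-45/7−5/28·236/219=-1450/219
back: M1=3−1/5·-1450/219=947/219
M: M0=0, M1=947/219, M2=-1450/219, M3=236/219, M4=0
seg 0: a=0, c=M0/2=0, d=(M1−M0)/(6·3)=947/3942, b=Δ0−h0·(2M0+M1)/6=-1385/438
seg 1: a=-3, c=M1/2=947/438, d=(M2−M1)/(6·2)=-799/876, b=Δ1−h1·(2M1+M2)/6=728/219
seg 2: a=5, c=M2/2=-725/219, d=(M3−M2)/(6·1)=281/219, b=Δ2−h2·(2M2+M3)/6=75/73
seg 3: a=4, c=M3/2=118/219, d=(M4−M3)/(6·3)=-118/1971, b=Δ3−h3·(2M3+M4)/6=-382/219
t_q=4 → seg 1, τ=1; S=-3+728/219·τ+947/438·τ²+-799/876·τ³=1379/876

  seg 0: a=0 b=-1385/438 c=0 d=947/3942
  seg 1: a=-3 b=728/219 c=947/438 d=-799/876
  seg 2: a=5 b=75/73 c=-725/219 d=281/219
  seg 3: a=4 b=-382/219 c=118/219 d=-118/1971
S(4) = 1379/876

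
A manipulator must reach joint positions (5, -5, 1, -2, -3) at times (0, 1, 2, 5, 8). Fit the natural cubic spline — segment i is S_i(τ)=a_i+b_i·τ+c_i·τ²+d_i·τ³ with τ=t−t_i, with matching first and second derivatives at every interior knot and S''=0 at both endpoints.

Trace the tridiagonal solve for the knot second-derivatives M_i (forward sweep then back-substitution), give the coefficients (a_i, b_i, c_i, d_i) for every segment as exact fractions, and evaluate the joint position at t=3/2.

Δ: Δ0=-10, Δ1=6, Δ2=-1, Δ3=-1/3
row 1: diag=4, rhs=96; c'=1/4, d'=24
row 2: denom=8−1·1/4=31/4; d'=(-42−1·24)/(31/4)=-264/31
row 3: denom=12−3·12/31=336/31; d'=(4−3·-264/31)/(336/31)=229/84
back: M3=229/84
back: M2=-264/31−12/31·229/84=-67/7
back: M1=24−1/4·-67/7=739/28
M: M0=0, M1=739/28, M2=-67/7, M3=229/84, M4=0
seg 0: a=5, c=M0/2=0, d=(M1−M0)/(6·1)=739/168, b=Δ0−h0·(2M0+M1)/6=-2419/168
seg 1: a=-5, c=M1/2=739/56, d=(M2−M1)/(6·1)=-1007/168, b=Δ1−h1·(2M1+M2)/6=-101/84
seg 2: a=1, c=M2/2=-67/14, d=(M3−M2)/(6·3)=1033/1512, b=Δ2−h2·(2M2+M3)/6=173/24
seg 3: a=-2, c=M3/2=229/168, d=(M4−M3)/(6·3)=-229/1512, b=Δ3−h3·(2M3+M4)/6=-257/84
t_q=3/2 → seg 1, τ=1/2; S=-5+-101/84·τ+739/56·τ²+-1007/168·τ³=-1367/448

  seg 0: a=5 b=-2419/168 c=0 d=739/168
  seg 1: a=-5 b=-101/84 c=739/56 d=-1007/168
  seg 2: a=1 b=173/24 c=-67/14 d=1033/1512
  seg 3: a=-2 b=-257/84 c=229/168 d=-229/1512
S(3/2) = -1367/448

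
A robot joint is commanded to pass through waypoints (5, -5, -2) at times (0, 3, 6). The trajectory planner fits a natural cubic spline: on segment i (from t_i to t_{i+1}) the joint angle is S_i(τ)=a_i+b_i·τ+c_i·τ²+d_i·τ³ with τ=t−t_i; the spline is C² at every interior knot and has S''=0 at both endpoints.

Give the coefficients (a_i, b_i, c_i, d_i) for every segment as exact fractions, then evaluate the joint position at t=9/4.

Δ: Δ0=-10/3, Δ1=1
row 1: diag=12, rhs=26; c'=1/4, d'=13/6
back: M1=13/6
M: M0=0, M1=13/6, M2=0
seg 0: a=5, c=M0/2=0, d=(M1−M0)/(6·3)=13/108, b=Δ0−h0·(2M0+M1)/6=-53/12
seg 1: a=-5, c=M1/2=13/12, d=(M2−M1)/(6·3)=-13/108, b=Δ1−h1·(2M1+M2)/6=-7/6
t_q=9/4 → seg 0, τ=9/4; S=5+-53/12·τ+0·τ²+13/108·τ³=-913/256

  seg 0: a=5 b=-53/12 c=0 d=13/108
  seg 1: a=-5 b=-7/6 c=13/12 d=-13/108
S(9/4) = -913/256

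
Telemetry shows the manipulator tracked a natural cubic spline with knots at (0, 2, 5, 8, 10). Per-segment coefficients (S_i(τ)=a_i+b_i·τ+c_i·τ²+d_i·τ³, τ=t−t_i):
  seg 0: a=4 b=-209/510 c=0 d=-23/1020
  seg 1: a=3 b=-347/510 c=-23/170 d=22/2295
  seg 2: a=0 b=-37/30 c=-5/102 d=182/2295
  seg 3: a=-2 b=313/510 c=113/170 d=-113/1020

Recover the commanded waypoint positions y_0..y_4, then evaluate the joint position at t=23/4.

y_0 = S_0(0) = a_0 = 4
y_1 = S_1(0) = a_1 = 3
y_2 = S_2(0) = a_2 = 0
y_3 = S_3(0) = a_3 = -2
y_4 = S_3(2) = 1
t_q=23/4 is in segment 2 (τ=3/4); S_2(τ)=-125/136

y_0=4 y_1=3 y_2=0 y_3=-2 y_4=1
S(23/4) = -125/136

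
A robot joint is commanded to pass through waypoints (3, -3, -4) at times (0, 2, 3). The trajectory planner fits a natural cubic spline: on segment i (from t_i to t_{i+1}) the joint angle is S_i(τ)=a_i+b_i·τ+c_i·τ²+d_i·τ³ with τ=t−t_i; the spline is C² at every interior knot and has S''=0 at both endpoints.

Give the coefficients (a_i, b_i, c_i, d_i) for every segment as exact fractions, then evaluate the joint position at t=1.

Δ: Δ0=-3, Δ1=-1
row 1: diag=6, rhs=12; c'=1/6, d'=2
back: M1=2
M: M0=0, M1=2, M2=0
seg 0: a=3, c=M0/2=0, d=(M1−M0)/(6·2)=1/6, b=Δ0−h0·(2M0+M1)/6=-11/3
seg 1: a=-3, c=M1/2=1, d=(M2−M1)/(6·1)=-1/3, b=Δ1−h1·(2M1+M2)/6=-5/3
t_q=1 → seg 0, τ=1; S=3+-11/3·τ+0·τ²+1/6·τ³=-1/2

  seg 0: a=3 b=-11/3 c=0 d=1/6
  seg 1: a=-3 b=-5/3 c=1 d=-1/3
S(1) = -1/2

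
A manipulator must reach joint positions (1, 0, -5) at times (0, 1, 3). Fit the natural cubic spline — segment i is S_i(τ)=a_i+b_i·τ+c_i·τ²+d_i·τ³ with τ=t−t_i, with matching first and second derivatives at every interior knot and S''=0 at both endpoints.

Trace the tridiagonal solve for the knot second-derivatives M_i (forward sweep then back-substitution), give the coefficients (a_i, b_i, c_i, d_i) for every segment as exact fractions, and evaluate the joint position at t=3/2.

  seg 0: a=1 b=-3/4 c=0 d=-1/4
  seg 1: a=0 b=-3/2 c=-3/4 d=1/8
S(3/2) = -59/64

Δ: Δ0=-1, Δ1=-5/2
row 1: diag=6, rhs=-9; c'=1/3, d'=-3/2
back: M1=-3/2
M: M0=0, M1=-3/2, M2=0
seg 0: a=1, c=M0/2=0, d=(M1−M0)/(6·1)=-1/4, b=Δ0−h0·(2M0+M1)/6=-3/4
seg 1: a=0, c=M1/2=-3/4, d=(M2−M1)/(6·2)=1/8, b=Δ1−h1·(2M1+M2)/6=-3/2
t_q=3/2 → seg 1, τ=1/2; S=0+-3/2·τ+-3/4·τ²+1/8·τ³=-59/64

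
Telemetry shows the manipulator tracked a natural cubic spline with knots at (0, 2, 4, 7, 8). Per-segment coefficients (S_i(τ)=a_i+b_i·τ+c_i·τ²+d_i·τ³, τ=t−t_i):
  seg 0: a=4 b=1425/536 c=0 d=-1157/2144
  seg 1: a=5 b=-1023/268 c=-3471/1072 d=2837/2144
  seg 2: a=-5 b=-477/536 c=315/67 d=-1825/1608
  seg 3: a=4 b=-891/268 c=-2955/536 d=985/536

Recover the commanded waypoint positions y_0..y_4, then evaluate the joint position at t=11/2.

y_0=4 y_1=5 y_2=-5 y_3=4 y_4=-3
S(11/2) = 1771/4288

y_0 = S_0(0) = a_0 = 4
y_1 = S_1(0) = a_1 = 5
y_2 = S_2(0) = a_2 = -5
y_3 = S_3(0) = a_3 = 4
y_4 = S_3(1) = -3
t_q=11/2 is in segment 2 (τ=3/2); S_2(τ)=1771/4288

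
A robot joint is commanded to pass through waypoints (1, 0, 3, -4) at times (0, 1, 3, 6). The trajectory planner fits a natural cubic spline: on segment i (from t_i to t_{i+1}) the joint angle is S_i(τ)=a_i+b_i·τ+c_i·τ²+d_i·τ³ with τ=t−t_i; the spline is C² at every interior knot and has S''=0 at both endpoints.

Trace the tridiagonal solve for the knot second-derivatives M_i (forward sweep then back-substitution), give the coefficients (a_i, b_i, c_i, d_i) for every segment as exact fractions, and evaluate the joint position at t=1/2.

Δ: Δ0=-1, Δ1=3/2, Δ2=-7/3
row 1: diag=6, rhs=15; c'=1/3, d'=5/2
row 2: denom=10−2·1/3=28/3; d'=(-23−2·5/2)/(28/3)=-3
back: M2=-3
back: M1=5/2−1/3·-3=7/2
M: M0=0, M1=7/2, M2=-3, M3=0
seg 0: a=1, c=M0/2=0, d=(M1−M0)/(6·1)=7/12, b=Δ0−h0·(2M0+M1)/6=-19/12
seg 1: a=0, c=M1/2=7/4, d=(M2−M1)/(6·2)=-13/24, b=Δ1−h1·(2M1+M2)/6=1/6
seg 2: a=3, c=M2/2=-3/2, d=(M3−M2)/(6·3)=1/6, b=Δ2−h2·(2M2+M3)/6=2/3
t_q=1/2 → seg 0, τ=1/2; S=1+-19/12·τ+0·τ²+7/12·τ³=9/32

  seg 0: a=1 b=-19/12 c=0 d=7/12
  seg 1: a=0 b=1/6 c=7/4 d=-13/24
  seg 2: a=3 b=2/3 c=-3/2 d=1/6
S(1/2) = 9/32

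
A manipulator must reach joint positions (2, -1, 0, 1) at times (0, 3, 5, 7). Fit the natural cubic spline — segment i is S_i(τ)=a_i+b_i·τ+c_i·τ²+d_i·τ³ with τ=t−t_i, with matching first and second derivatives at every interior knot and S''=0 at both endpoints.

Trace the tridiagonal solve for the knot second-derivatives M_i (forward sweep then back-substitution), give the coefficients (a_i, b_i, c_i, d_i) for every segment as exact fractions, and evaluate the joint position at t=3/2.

  seg 0: a=2 b=-28/19 c=0 d=1/19
  seg 1: a=-1 b=-1/19 c=9/19 d=-15/152
  seg 2: a=0 b=25/38 c=-9/76 d=3/152
S(3/2) = -5/152

Δ: Δ0=-1, Δ1=1/2, Δ2=1/2
row 1: diag=10, rhs=9; c'=1/5, d'=9/10
row 2: denom=8−2·1/5=38/5; d'=(0−2·9/10)/(38/5)=-9/38
back: M2=-9/38
back: M1=9/10−1/5·-9/38=18/19
M: M0=0, M1=18/19, M2=-9/38, M3=0
seg 0: a=2, c=M0/2=0, d=(M1−M0)/(6·3)=1/19, b=Δ0−h0·(2M0+M1)/6=-28/19
seg 1: a=-1, c=M1/2=9/19, d=(M2−M1)/(6·2)=-15/152, b=Δ1−h1·(2M1+M2)/6=-1/19
seg 2: a=0, c=M2/2=-9/76, d=(M3−M2)/(6·2)=3/152, b=Δ2−h2·(2M2+M3)/6=25/38
t_q=3/2 → seg 0, τ=3/2; S=2+-28/19·τ+0·τ²+1/19·τ³=-5/152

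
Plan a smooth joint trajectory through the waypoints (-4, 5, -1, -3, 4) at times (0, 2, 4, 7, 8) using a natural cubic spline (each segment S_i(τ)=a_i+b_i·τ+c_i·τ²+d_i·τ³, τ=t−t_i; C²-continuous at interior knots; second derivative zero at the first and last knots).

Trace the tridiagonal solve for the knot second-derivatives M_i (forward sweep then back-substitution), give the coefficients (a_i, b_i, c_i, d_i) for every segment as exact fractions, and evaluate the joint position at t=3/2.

  seg 0: a=-4 b=10379/1608 c=0 d=-3143/6432
  seg 1: a=5 b=475/804 c=-3143/1072 d=3655/6432
  seg 2: a=-1 b=-6943/1608 c=32/67 d=1189/4824
  seg 3: a=-3 b=4183/804 c=1445/536 d=-1445/1608
S(3/2) = 69169/17152

Δ: Δ0=9/2, Δ1=-3, Δ2=-2/3, Δ3=7
row 1: diag=8, rhs=-45; c'=1/4, d'=-45/8
row 2: denom=10−2·1/4=19/2; d'=(14−2·-45/8)/(19/2)=101/38
row 3: denom=8−3·6/19=134/19; d'=(46−3·101/38)/(134/19)=1445/268
back: M3=1445/268
back: M2=101/38−6/19·1445/268=64/67
back: M1=-45/8−1/4·64/67=-3143/536
M: M0=0, M1=-3143/536, M2=64/67, M3=1445/268, M4=0
seg 0: a=-4, c=M0/2=0, d=(M1−M0)/(6·2)=-3143/6432, b=Δ0−h0·(2M0+M1)/6=10379/1608
seg 1: a=5, c=M1/2=-3143/1072, d=(M2−M1)/(6·2)=3655/6432, b=Δ1−h1·(2M1+M2)/6=475/804
seg 2: a=-1, c=M2/2=32/67, d=(M3−M2)/(6·3)=1189/4824, b=Δ2−h2·(2M2+M3)/6=-6943/1608
seg 3: a=-3, c=M3/2=1445/536, d=(M4−M3)/(6·1)=-1445/1608, b=Δ3−h3·(2M3+M4)/6=4183/804
t_q=3/2 → seg 0, τ=3/2; S=-4+10379/1608·τ+0·τ²+-3143/6432·τ³=69169/17152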